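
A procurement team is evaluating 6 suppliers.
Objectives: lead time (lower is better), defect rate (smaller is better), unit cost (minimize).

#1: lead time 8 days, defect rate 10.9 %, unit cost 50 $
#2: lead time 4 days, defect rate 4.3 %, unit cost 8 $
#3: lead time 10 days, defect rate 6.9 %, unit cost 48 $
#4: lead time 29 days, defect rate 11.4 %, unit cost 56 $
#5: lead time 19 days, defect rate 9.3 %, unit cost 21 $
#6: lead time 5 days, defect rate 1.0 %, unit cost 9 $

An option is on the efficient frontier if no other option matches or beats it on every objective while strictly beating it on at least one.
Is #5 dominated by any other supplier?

Yes

#2 vs #5: lead time 4≤19, defect rate 4.3≤9.3, unit cost 8≤21 — #2 is at least as good on every objective and strictly better on at least one, so #2 dominates #5.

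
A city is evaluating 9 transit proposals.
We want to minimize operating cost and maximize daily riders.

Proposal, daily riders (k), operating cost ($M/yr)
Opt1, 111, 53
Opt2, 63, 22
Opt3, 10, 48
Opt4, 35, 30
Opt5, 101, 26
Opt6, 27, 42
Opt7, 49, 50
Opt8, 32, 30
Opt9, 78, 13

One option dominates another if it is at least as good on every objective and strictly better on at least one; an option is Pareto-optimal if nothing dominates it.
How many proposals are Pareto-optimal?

3

Opt1: not dominated (best daily riders).
Opt2: dominated by Opt9 (daily riders 78≥63, operating cost 13≤22).
Opt3: dominated by Opt2 (daily riders 63≥10, operating cost 22≤48).
Opt4: dominated by Opt2 (daily riders 63≥35, operating cost 22≤30).
Opt5: not dominated.
Opt6: dominated by Opt2 (daily riders 63≥27, operating cost 22≤42).
Opt7: dominated by Opt2 (daily riders 63≥49, operating cost 22≤50).
Opt8: dominated by Opt2 (daily riders 63≥32, operating cost 22≤30).
Opt9: not dominated (best operating cost).
Pareto-optimal: Opt1, Opt5, Opt9 → 3.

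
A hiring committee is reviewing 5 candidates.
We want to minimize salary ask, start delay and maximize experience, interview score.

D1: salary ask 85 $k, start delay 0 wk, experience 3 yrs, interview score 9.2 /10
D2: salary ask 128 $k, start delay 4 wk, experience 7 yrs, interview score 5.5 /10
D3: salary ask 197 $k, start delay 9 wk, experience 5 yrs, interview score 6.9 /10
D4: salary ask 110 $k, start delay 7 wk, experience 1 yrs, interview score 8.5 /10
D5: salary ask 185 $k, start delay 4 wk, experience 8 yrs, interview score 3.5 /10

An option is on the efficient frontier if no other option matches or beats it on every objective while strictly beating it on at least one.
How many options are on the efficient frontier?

D1: not dominated (best salary ask).
D2: not dominated.
D3: not dominated.
D4: dominated by D1 (salary ask 85≤110, start delay 0≤7, experience 3≥1, interview score 9.2≥8.5).
D5: not dominated (best experience).
Pareto-optimal: D1, D2, D3, D5 → 4.

4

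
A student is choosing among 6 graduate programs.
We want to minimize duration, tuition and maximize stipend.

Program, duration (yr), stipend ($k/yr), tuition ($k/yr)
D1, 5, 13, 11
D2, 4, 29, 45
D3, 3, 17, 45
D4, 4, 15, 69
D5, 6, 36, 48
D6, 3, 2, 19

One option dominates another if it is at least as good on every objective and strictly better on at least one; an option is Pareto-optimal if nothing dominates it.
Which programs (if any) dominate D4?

D2: duration 4≤4, stipend 29≥15, tuition 45≤69 — dominates D4.
D3: duration 3≤4, stipend 17≥15, tuition 45≤69 — dominates D4.
Others (D1, D5, D6) are each worse than D4 on at least one objective.

D2, D3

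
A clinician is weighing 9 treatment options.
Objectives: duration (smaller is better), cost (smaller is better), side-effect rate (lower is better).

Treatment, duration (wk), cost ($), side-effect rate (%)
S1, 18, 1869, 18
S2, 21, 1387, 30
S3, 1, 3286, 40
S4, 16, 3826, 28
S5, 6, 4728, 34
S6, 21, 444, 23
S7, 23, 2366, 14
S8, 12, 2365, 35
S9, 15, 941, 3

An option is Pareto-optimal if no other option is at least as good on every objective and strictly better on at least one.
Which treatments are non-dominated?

S1: dominated by S9 (duration 15≤18, cost 941≤1869, side-effect rate 3≤18).
S2: dominated by S6 (duration 21≤21, cost 444≤1387, side-effect rate 23≤30).
S3: not dominated (best duration).
S4: dominated by S9 (duration 15≤16, cost 941≤3826, side-effect rate 3≤28).
S5: not dominated.
S6: not dominated (best cost).
S7: dominated by S9 (duration 15≤23, cost 941≤2366, side-effect rate 3≤14).
S8: not dominated.
S9: not dominated (best side-effect rate).

S3, S5, S6, S8, S9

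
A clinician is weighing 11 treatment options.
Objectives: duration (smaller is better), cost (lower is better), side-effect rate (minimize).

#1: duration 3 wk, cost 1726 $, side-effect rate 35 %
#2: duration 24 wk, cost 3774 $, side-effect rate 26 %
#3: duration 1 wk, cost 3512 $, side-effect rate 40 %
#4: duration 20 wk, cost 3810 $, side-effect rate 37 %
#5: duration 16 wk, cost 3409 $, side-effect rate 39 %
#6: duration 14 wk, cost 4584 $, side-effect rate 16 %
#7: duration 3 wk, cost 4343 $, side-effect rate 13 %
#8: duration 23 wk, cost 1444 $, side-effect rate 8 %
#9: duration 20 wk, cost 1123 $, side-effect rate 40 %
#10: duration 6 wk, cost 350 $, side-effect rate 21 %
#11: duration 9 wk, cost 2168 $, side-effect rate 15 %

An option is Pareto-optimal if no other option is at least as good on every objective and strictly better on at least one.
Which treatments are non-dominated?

#1: not dominated.
#2: dominated by #8 (duration 23≤24, cost 1444≤3774, side-effect rate 8≤26).
#3: not dominated (best duration).
#4: dominated by #1 (duration 3≤20, cost 1726≤3810, side-effect rate 35≤37).
#5: dominated by #1 (duration 3≤16, cost 1726≤3409, side-effect rate 35≤39).
#6: dominated by #7 (duration 3≤14, cost 4343≤4584, side-effect rate 13≤16).
#7: not dominated.
#8: not dominated (best side-effect rate).
#9: dominated by #10 (duration 6≤20, cost 350≤1123, side-effect rate 21≤40).
#10: not dominated (best cost).
#11: not dominated.

#1, #3, #7, #8, #10, #11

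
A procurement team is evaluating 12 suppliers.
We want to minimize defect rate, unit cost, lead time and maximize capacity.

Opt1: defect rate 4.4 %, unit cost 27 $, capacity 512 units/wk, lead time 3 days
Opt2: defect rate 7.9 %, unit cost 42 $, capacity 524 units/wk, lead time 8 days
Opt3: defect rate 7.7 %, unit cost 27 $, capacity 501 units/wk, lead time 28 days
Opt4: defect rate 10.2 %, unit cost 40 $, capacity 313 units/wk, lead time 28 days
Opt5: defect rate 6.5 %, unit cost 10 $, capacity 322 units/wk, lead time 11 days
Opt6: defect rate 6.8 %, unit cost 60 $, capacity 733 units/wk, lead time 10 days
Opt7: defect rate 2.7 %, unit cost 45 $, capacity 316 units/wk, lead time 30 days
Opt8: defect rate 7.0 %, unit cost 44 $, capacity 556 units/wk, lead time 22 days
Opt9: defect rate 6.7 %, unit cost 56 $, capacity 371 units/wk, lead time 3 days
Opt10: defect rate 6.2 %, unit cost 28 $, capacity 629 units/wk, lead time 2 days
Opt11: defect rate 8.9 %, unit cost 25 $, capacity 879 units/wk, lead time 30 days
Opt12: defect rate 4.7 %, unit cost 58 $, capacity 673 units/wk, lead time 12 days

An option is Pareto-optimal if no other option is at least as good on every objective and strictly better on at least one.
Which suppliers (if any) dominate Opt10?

none

Opt1: worse on capacity (512 vs 629).
Opt2: worse on defect rate (7.9 vs 6.2).
Opt3: worse on defect rate (7.7 vs 6.2).
Opt4: worse on defect rate (10.2 vs 6.2).
Opt5: worse on defect rate (6.5 vs 6.2).
Opt6: worse on defect rate (6.8 vs 6.2).
Opt7: worse on unit cost (45 vs 28).
Opt8: worse on defect rate (7.0 vs 6.2).
Opt9: worse on defect rate (6.7 vs 6.2).
Opt11: worse on defect rate (8.9 vs 6.2).
Opt12: worse on unit cost (58 vs 28).
No option dominates Opt10.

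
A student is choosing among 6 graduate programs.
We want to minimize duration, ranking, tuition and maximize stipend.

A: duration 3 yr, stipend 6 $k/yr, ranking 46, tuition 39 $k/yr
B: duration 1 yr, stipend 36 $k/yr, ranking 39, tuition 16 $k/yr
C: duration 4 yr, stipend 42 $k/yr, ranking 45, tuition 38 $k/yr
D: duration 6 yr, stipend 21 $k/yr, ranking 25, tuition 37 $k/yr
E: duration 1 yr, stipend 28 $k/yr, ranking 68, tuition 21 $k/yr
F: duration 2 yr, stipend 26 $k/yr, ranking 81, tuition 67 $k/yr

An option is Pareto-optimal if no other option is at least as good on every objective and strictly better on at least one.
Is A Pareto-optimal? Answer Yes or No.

No

B vs A: duration 1≤3, stipend 36≥6, ranking 39≤46, tuition 16≤39 — B is at least as good on every objective and strictly better on at least one, so B dominates A.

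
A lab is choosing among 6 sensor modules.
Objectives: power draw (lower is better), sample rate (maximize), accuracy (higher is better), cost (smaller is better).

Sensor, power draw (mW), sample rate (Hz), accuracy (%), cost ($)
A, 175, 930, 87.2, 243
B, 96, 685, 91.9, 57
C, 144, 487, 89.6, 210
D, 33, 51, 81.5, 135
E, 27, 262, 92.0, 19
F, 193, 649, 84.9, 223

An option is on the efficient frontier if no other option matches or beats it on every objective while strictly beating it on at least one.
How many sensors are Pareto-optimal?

3

A: not dominated (best sample rate).
B: not dominated.
C: dominated by B (power draw 96≤144, sample rate 685≥487, accuracy 91.9≥89.6, cost 57≤210).
D: dominated by E (power draw 27≤33, sample rate 262≥51, accuracy 92.0≥81.5, cost 19≤135).
E: not dominated (best power draw).
F: dominated by B (power draw 96≤193, sample rate 685≥649, accuracy 91.9≥84.9, cost 57≤223).
Pareto-optimal: A, B, E → 3.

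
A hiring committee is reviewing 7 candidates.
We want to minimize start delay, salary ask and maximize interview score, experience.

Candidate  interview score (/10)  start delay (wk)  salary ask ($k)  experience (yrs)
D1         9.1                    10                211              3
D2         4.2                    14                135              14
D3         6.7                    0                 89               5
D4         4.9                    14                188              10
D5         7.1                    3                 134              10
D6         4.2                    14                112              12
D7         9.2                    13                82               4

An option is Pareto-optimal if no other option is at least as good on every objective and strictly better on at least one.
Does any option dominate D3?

No

D1: worse on start delay (10 vs 0).
D2: worse on interview score (4.2 vs 6.7).
D4: worse on interview score (4.9 vs 6.7).
D5: worse on start delay (3 vs 0).
D6: worse on interview score (4.2 vs 6.7).
D7: worse on start delay (13 vs 0).
No option is at least as good as D3 on every objective and strictly better on one.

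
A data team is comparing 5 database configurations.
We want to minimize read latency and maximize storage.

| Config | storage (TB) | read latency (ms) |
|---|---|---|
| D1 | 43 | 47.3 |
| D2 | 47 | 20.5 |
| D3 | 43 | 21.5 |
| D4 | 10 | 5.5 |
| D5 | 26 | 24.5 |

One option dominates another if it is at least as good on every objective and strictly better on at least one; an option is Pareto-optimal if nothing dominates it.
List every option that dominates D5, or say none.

D2: storage 47≥26, read latency 20.5≤24.5 — dominates D5.
D3: storage 43≥26, read latency 21.5≤24.5 — dominates D5.
Others (D1, D4) are each worse than D5 on at least one objective.

D2, D3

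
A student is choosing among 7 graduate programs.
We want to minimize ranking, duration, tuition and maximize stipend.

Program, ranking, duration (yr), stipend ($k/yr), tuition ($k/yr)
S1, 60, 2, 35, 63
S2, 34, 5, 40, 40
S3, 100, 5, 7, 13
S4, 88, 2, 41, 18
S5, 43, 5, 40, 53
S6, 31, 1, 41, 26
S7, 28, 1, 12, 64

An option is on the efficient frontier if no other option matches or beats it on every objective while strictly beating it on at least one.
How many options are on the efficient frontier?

4

S1: dominated by S6 (ranking 31≤60, duration 1≤2, stipend 41≥35, tuition 26≤63).
S2: dominated by S6 (ranking 31≤34, duration 1≤5, stipend 41≥40, tuition 26≤40).
S3: not dominated (best tuition).
S4: not dominated.
S5: dominated by S2 (ranking 34≤43, duration 5≤5, stipend 40≥40, tuition 40≤53).
S6: not dominated.
S7: not dominated (best ranking).
Pareto-optimal: S3, S4, S6, S7 → 4.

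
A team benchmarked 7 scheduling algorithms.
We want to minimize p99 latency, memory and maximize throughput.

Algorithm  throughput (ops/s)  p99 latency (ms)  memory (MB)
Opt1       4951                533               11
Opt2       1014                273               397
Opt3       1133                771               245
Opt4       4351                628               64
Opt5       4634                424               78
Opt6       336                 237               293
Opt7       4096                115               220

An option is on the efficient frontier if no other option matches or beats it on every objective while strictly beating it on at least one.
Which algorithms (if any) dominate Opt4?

Opt1: throughput 4951≥4351, p99 latency 533≤628, memory 11≤64 — dominates Opt4.
Others (Opt2, Opt3, Opt5, Opt6, Opt7) are each worse than Opt4 on at least one objective.

Opt1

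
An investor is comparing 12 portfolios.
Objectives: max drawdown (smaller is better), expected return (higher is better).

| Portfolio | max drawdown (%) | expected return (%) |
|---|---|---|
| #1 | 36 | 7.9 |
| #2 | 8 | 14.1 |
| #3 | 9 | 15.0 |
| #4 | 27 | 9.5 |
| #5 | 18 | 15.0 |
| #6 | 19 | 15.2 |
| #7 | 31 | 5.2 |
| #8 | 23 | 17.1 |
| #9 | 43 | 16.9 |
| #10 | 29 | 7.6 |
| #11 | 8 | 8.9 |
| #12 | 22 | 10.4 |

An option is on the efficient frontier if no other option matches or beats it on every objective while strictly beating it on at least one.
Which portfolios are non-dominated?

#1: dominated by #2 (max drawdown 8≤36, expected return 14.1≥7.9).
#2: not dominated.
#3: not dominated.
#4: dominated by #2 (max drawdown 8≤27, expected return 14.1≥9.5).
#5: dominated by #3 (max drawdown 9≤18, expected return 15.0≥15.0).
#6: not dominated.
#7: dominated by #2 (max drawdown 8≤31, expected return 14.1≥5.2).
#8: not dominated (best expected return).
#9: dominated by #8 (max drawdown 23≤43, expected return 17.1≥16.9).
#10: dominated by #2 (max drawdown 8≤29, expected return 14.1≥7.6).
#11: dominated by #2 (max drawdown 8≤8, expected return 14.1≥8.9).
#12: dominated by #2 (max drawdown 8≤22, expected return 14.1≥10.4).

#2, #3, #6, #8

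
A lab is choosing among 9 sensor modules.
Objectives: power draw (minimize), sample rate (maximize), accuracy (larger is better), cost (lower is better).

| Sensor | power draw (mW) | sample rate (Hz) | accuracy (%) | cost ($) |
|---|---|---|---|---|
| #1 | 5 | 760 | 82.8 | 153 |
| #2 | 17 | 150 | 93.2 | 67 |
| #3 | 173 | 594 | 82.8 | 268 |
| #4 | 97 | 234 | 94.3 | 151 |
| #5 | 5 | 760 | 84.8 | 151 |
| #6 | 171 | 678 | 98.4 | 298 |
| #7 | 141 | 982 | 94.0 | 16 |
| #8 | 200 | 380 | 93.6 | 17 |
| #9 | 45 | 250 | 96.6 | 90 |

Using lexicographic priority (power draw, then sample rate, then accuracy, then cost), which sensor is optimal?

#5

First minimize power draw: best is 5, kept {#1, #5}.
Then maximize sample rate: best is 760, kept {#1, #5}.
Then maximize accuracy: best is 84.8, kept {#5}.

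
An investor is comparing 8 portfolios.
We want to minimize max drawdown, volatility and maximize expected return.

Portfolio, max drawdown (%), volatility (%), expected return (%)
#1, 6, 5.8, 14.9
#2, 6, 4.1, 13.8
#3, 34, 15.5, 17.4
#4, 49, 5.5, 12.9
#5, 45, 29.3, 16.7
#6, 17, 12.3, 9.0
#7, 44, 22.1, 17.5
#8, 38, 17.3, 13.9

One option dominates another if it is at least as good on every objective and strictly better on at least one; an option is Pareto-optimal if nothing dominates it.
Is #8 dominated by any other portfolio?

Yes

#1 vs #8: max drawdown 6≤38, volatility 5.8≤17.3, expected return 14.9≥13.9 — #1 is at least as good on every objective and strictly better on at least one, so #1 dominates #8.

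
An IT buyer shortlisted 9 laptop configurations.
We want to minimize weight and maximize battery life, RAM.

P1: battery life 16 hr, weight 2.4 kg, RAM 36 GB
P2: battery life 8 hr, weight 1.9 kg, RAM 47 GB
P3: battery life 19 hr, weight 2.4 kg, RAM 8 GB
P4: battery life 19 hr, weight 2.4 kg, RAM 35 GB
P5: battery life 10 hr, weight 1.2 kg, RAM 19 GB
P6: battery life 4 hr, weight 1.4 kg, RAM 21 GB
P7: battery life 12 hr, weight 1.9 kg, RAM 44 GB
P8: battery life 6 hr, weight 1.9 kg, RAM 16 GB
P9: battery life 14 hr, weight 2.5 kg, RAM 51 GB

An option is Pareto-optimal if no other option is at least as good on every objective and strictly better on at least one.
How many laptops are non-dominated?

7

P1: not dominated.
P2: not dominated.
P3: dominated by P4 (battery life 19≥19, weight 2.4≤2.4, RAM 35≥8).
P4: not dominated.
P5: not dominated (best weight).
P6: not dominated.
P7: not dominated.
P8: dominated by P2 (battery life 8≥6, weight 1.9≤1.9, RAM 47≥16).
P9: not dominated (best RAM).
Pareto-optimal: P1, P2, P4, P5, P6, P7, P9 → 7.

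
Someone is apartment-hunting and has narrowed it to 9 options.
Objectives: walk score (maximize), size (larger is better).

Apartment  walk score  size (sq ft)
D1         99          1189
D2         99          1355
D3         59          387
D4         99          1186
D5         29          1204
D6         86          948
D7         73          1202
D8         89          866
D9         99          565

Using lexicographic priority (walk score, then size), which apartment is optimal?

First maximize walk score: best is 99, kept {D1, D2, D4, D9}.
Then maximize size: best is 1355, kept {D2}.

D2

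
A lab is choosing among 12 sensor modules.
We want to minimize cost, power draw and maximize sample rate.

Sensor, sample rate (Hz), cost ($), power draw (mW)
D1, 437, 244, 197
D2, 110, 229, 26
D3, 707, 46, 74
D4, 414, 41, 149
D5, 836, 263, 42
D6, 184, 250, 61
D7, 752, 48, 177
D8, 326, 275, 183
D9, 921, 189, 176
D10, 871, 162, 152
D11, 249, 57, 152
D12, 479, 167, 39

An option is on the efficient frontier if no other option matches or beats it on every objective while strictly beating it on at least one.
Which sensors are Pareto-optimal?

D1: dominated by D3 (sample rate 707≥437, cost 46≤244, power draw 74≤197).
D2: not dominated (best power draw).
D3: not dominated.
D4: not dominated (best cost).
D5: not dominated.
D6: dominated by D12 (sample rate 479≥184, cost 167≤250, power draw 39≤61).
D7: not dominated.
D8: dominated by D3 (sample rate 707≥326, cost 46≤275, power draw 74≤183).
D9: not dominated (best sample rate).
D10: not dominated.
D11: dominated by D3 (sample rate 707≥249, cost 46≤57, power draw 74≤152).
D12: not dominated.

D2, D3, D4, D5, D7, D9, D10, D12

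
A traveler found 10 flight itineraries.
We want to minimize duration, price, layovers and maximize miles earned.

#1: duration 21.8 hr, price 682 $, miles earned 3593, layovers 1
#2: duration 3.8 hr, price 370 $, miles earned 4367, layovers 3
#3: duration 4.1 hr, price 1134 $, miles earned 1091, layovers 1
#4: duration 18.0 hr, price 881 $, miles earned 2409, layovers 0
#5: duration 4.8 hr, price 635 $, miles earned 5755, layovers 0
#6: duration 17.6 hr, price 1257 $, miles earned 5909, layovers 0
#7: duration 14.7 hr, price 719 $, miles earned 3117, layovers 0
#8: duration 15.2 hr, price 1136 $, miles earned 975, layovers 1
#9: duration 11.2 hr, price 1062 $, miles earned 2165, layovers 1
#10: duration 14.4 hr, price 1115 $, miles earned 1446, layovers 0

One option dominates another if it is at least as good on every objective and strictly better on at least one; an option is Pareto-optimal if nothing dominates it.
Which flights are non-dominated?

#1: dominated by #5 (duration 4.8≤21.8, price 635≤682, miles earned 5755≥3593, layovers 0≤1).
#2: not dominated (best duration).
#3: not dominated.
#4: dominated by #5 (duration 4.8≤18.0, price 635≤881, miles earned 5755≥2409, layovers 0≤0).
#5: not dominated.
#6: not dominated (best miles earned).
#7: dominated by #5 (duration 4.8≤14.7, price 635≤719, miles earned 5755≥3117, layovers 0≤0).
#8: dominated by #3 (duration 4.1≤15.2, price 1134≤1136, miles earned 1091≥975, layovers 1≤1).
#9: dominated by #5 (duration 4.8≤11.2, price 635≤1062, miles earned 5755≥2165, layovers 0≤1).
#10: dominated by #5 (duration 4.8≤14.4, price 635≤1115, miles earned 5755≥1446, layovers 0≤0).

#2, #3, #5, #6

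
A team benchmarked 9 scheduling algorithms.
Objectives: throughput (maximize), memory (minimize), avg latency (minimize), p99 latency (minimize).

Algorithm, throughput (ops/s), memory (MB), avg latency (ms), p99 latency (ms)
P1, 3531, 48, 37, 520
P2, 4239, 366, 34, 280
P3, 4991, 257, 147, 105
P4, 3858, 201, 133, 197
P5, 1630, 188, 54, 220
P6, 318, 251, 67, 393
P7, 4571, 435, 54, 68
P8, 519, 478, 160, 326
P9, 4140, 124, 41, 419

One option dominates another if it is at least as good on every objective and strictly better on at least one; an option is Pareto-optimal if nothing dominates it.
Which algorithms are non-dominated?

P1: not dominated (best memory).
P2: not dominated (best avg latency).
P3: not dominated (best throughput).
P4: not dominated.
P5: not dominated.
P6: dominated by P5 (throughput 1630≥318, memory 188≤251, avg latency 54≤67, p99 latency 220≤393).
P7: not dominated (best p99 latency).
P8: dominated by P2 (throughput 4239≥519, memory 366≤478, avg latency 34≤160, p99 latency 280≤326).
P9: not dominated.

P1, P2, P3, P4, P5, P7, P9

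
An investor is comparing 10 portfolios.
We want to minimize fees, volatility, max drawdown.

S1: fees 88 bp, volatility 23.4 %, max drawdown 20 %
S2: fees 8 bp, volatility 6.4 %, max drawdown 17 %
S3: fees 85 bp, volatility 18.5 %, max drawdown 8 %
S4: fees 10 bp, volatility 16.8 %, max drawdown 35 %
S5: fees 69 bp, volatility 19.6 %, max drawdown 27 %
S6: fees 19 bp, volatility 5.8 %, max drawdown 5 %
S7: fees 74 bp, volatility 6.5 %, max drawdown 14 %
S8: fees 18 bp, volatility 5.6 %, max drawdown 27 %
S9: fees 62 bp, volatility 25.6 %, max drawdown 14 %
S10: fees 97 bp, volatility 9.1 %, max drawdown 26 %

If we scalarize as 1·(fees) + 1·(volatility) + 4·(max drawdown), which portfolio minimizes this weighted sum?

S1: 1·88 + 1·23.4 + 4·20 = 191.4
S2: 1·8 + 1·6.4 + 4·17 = 82.4
S3: 1·85 + 1·18.5 + 4·8 = 135.5
S4: 1·10 + 1·16.8 + 4·35 = 166.8
S5: 1·69 + 1·19.6 + 4·27 = 196.6
S6: 1·19 + 1·5.8 + 4·5 = 44.8
S7: 1·74 + 1·6.5 + 4·14 = 136.5
S8: 1·18 + 1·5.6 + 4·27 = 131.6
S9: 1·62 + 1·25.6 + 4·14 = 143.6
S10: 1·97 + 1·9.1 + 4·26 = 210.1
Lowest: S6 at 44.8.

S6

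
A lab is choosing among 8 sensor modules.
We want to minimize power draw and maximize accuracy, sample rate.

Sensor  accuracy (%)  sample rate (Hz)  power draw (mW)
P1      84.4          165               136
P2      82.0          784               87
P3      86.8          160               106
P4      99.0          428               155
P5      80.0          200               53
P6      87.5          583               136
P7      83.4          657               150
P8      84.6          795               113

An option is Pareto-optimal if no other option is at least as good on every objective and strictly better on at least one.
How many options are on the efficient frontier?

P1: dominated by P6 (accuracy 87.5≥84.4, sample rate 583≥165, power draw 136≤136).
P2: not dominated.
P3: not dominated.
P4: not dominated (best accuracy).
P5: not dominated (best power draw).
P6: not dominated.
P7: dominated by P8 (accuracy 84.6≥83.4, sample rate 795≥657, power draw 113≤150).
P8: not dominated (best sample rate).
Pareto-optimal: P2, P3, P4, P5, P6, P8 → 6.

6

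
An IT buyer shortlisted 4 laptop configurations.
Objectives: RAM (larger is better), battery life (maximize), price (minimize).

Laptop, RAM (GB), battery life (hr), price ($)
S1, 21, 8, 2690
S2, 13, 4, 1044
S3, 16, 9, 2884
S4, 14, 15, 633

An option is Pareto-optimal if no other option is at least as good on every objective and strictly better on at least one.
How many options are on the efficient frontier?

3

S1: not dominated (best RAM).
S2: dominated by S4 (RAM 14≥13, battery life 15≥4, price 633≤1044).
S3: not dominated.
S4: not dominated (best battery life).
Pareto-optimal: S1, S3, S4 → 3.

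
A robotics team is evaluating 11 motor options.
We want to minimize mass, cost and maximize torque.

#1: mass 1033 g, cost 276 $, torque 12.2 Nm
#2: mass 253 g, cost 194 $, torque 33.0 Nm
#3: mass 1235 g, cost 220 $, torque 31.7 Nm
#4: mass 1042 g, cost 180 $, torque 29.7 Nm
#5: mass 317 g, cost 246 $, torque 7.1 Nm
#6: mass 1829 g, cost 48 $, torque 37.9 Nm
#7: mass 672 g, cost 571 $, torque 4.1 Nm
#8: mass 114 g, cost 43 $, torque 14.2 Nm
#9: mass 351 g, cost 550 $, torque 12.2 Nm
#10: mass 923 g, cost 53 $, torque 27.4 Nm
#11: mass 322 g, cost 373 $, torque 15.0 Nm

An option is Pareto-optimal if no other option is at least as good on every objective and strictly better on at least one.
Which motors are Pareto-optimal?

#1: dominated by #2 (mass 253≤1033, cost 194≤276, torque 33.0≥12.2).
#2: not dominated.
#3: dominated by #2 (mass 253≤1235, cost 194≤220, torque 33.0≥31.7).
#4: not dominated.
#5: dominated by #2 (mass 253≤317, cost 194≤246, torque 33.0≥7.1).
#6: not dominated (best torque).
#7: dominated by #2 (mass 253≤672, cost 194≤571, torque 33.0≥4.1).
#8: not dominated (best mass).
#9: dominated by #2 (mass 253≤351, cost 194≤550, torque 33.0≥12.2).
#10: not dominated.
#11: dominated by #2 (mass 253≤322, cost 194≤373, torque 33.0≥15.0).

#2, #4, #6, #8, #10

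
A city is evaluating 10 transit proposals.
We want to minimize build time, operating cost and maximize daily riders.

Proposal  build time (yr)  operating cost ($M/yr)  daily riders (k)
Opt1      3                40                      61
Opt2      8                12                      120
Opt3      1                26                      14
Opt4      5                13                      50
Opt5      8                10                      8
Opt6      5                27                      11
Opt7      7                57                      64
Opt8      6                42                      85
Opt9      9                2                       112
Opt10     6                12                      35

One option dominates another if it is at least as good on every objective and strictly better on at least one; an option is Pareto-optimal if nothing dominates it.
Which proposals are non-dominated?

Opt1: not dominated.
Opt2: not dominated (best daily riders).
Opt3: not dominated (best build time).
Opt4: not dominated.
Opt5: not dominated.
Opt6: dominated by Opt3 (build time 1≤5, operating cost 26≤27, daily riders 14≥11).
Opt7: dominated by Opt8 (build time 6≤7, operating cost 42≤57, daily riders 85≥64).
Opt8: not dominated.
Opt9: not dominated (best operating cost).
Opt10: not dominated.

Opt1, Opt2, Opt3, Opt4, Opt5, Opt8, Opt9, Opt10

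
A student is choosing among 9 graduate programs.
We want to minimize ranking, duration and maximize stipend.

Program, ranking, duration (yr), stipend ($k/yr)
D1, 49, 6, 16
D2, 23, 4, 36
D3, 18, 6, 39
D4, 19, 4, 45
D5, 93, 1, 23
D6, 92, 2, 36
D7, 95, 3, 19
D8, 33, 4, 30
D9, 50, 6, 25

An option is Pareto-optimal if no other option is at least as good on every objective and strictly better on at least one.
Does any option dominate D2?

Yes

D4 vs D2: ranking 19≤23, duration 4≤4, stipend 45≥36 — D4 is at least as good on every objective and strictly better on at least one, so D4 dominates D2.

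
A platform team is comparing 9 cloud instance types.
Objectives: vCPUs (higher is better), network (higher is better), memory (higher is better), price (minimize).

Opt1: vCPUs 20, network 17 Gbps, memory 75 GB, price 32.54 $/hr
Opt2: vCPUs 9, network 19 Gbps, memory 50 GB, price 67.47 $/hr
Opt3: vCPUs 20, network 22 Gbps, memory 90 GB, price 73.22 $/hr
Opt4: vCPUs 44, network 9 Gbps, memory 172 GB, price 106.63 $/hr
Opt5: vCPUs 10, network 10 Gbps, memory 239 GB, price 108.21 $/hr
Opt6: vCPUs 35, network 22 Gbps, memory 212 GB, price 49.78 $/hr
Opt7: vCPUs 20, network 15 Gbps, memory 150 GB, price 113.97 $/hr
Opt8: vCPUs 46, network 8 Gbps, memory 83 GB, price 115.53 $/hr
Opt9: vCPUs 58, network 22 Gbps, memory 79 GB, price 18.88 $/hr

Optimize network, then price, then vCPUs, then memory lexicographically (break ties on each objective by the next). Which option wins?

First maximize network: best is 22, kept {Opt3, Opt6, Opt9}.
Then minimize price: best is 18.88, kept {Opt9}.

Opt9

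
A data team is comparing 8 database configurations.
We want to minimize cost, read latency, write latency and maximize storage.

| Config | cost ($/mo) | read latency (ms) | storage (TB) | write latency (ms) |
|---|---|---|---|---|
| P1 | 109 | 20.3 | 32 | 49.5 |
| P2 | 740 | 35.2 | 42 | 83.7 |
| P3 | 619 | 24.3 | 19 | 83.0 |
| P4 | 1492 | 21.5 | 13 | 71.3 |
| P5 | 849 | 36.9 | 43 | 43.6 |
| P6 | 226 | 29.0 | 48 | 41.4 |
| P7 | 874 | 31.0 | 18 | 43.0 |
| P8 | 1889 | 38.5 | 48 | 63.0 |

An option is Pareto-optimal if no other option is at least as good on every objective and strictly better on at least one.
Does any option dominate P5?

P6 vs P5: cost 226≤849, read latency 29.0≤36.9, storage 48≥43, write latency 41.4≤43.6 — P6 is at least as good on every objective and strictly better on at least one, so P6 dominates P5.

Yes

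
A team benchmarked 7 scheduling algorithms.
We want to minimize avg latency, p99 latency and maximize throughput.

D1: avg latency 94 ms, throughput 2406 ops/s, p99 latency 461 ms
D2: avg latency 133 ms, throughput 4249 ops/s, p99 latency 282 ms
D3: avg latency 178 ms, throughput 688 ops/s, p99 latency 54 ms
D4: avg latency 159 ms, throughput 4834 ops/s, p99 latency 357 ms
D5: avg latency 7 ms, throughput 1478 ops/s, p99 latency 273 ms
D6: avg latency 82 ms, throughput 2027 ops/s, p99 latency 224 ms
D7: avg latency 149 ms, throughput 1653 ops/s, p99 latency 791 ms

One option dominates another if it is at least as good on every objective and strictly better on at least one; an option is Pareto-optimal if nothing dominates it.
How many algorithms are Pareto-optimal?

6

D1: not dominated.
D2: not dominated.
D3: not dominated (best p99 latency).
D4: not dominated (best throughput).
D5: not dominated (best avg latency).
D6: not dominated.
D7: dominated by D1 (avg latency 94≤149, throughput 2406≥1653, p99 latency 461≤791).
Pareto-optimal: D1, D2, D3, D4, D5, D6 → 6.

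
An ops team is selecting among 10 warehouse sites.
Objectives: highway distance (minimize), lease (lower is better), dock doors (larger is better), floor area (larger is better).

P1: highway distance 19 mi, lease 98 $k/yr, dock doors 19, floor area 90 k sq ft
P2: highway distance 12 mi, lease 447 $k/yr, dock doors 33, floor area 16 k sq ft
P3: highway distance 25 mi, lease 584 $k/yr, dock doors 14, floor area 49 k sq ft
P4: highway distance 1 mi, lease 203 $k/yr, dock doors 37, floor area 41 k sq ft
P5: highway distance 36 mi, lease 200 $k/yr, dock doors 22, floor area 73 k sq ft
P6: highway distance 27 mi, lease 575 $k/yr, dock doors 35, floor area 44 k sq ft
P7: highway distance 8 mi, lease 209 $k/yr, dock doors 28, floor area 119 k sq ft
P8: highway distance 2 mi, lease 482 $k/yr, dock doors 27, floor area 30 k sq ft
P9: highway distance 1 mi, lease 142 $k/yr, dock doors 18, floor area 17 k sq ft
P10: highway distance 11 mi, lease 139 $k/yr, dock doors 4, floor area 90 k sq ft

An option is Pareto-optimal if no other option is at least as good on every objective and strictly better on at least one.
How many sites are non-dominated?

P1: not dominated (best lease).
P2: dominated by P4 (highway distance 1≤12, lease 203≤447, dock doors 37≥33, floor area 41≥16).
P3: dominated by P1 (highway distance 19≤25, lease 98≤584, dock doors 19≥14, floor area 90≥49).
P4: not dominated (best dock doors).
P5: not dominated.
P6: not dominated.
P7: not dominated (best floor area).
P8: dominated by P4 (highway distance 1≤2, lease 203≤482, dock doors 37≥27, floor area 41≥30).
P9: not dominated.
P10: not dominated.
Pareto-optimal: P1, P4, P5, P6, P7, P9, P10 → 7.

7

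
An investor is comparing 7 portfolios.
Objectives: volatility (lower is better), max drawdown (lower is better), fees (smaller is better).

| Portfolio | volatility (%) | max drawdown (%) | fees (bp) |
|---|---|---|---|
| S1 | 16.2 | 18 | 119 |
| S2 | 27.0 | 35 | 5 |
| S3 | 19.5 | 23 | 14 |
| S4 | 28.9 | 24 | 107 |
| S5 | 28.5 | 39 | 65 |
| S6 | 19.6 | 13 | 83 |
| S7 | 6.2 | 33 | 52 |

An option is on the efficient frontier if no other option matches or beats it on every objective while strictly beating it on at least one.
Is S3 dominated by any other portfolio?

S1: worse on fees (119 vs 14).
S2: worse on volatility (27.0 vs 19.5).
S4: worse on volatility (28.9 vs 19.5).
S5: worse on volatility (28.5 vs 19.5).
S6: worse on volatility (19.6 vs 19.5).
S7: worse on max drawdown (33 vs 23).
No option is at least as good as S3 on every objective and strictly better on one.

No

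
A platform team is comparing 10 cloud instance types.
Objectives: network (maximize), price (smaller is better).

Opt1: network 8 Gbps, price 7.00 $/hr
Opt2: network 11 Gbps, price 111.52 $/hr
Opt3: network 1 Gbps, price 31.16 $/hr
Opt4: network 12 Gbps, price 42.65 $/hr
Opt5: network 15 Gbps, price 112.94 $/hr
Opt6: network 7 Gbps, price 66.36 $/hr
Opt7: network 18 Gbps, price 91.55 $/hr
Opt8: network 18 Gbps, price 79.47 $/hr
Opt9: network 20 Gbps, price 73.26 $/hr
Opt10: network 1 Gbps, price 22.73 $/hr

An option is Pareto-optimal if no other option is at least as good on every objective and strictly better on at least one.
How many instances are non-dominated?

3

Opt1: not dominated (best price).
Opt2: dominated by Opt4 (network 12≥11, price 42.65≤111.52).
Opt3: dominated by Opt1 (network 8≥1, price 7.00≤31.16).
Opt4: not dominated.
Opt5: dominated by Opt7 (network 18≥15, price 91.55≤112.94).
Opt6: dominated by Opt1 (network 8≥7, price 7.00≤66.36).
Opt7: dominated by Opt8 (network 18≥18, price 79.47≤91.55).
Opt8: dominated by Opt9 (network 20≥18, price 73.26≤79.47).
Opt9: not dominated (best network).
Opt10: dominated by Opt1 (network 8≥1, price 7.00≤22.73).
Pareto-optimal: Opt1, Opt4, Opt9 → 3.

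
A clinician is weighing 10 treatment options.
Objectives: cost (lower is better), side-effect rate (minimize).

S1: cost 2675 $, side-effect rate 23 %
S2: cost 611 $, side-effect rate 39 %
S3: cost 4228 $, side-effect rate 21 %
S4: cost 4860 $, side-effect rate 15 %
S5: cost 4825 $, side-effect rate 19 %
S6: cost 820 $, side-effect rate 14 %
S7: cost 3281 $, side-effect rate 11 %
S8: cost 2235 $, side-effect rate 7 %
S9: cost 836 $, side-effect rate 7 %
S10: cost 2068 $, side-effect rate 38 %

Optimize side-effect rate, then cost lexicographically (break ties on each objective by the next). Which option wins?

S9

First minimize side-effect rate: best is 7, kept {S8, S9}.
Then minimize cost: best is 836, kept {S9}.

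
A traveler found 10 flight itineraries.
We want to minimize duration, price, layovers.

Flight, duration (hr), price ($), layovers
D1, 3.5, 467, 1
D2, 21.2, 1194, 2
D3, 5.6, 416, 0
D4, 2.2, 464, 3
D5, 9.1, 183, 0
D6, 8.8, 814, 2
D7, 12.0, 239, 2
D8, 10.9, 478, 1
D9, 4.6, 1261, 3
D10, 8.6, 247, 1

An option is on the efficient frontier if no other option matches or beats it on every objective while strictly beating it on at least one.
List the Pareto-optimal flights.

D1, D3, D4, D5, D10

D1: not dominated.
D2: dominated by D1 (duration 3.5≤21.2, price 467≤1194, layovers 1≤2).
D3: not dominated.
D4: not dominated (best duration).
D5: not dominated (best price).
D6: dominated by D1 (duration 3.5≤8.8, price 467≤814, layovers 1≤2).
D7: dominated by D5 (duration 9.1≤12.0, price 183≤239, layovers 0≤2).
D8: dominated by D1 (duration 3.5≤10.9, price 467≤478, layovers 1≤1).
D9: dominated by D1 (duration 3.5≤4.6, price 467≤1261, layovers 1≤3).
D10: not dominated.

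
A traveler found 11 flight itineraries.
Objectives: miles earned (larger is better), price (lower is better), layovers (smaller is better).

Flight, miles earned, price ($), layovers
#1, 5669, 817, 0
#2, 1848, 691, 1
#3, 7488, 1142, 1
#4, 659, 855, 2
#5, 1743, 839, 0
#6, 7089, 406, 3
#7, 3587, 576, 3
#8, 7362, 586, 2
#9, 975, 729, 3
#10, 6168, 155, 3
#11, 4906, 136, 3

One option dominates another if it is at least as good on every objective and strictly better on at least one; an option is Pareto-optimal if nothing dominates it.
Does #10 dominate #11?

No

#10 vs #11: #10 is worse on price (155 vs 136), so it does not dominate #11.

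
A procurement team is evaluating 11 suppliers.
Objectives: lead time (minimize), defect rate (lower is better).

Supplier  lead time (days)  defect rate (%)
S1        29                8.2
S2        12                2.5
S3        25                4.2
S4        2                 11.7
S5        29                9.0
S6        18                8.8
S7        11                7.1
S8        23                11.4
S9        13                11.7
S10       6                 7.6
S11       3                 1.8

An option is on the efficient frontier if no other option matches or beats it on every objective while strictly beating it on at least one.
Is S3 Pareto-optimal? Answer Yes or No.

No

S2 vs S3: lead time 12≤25, defect rate 2.5≤4.2 — S2 is at least as good on every objective and strictly better on at least one, so S2 dominates S3.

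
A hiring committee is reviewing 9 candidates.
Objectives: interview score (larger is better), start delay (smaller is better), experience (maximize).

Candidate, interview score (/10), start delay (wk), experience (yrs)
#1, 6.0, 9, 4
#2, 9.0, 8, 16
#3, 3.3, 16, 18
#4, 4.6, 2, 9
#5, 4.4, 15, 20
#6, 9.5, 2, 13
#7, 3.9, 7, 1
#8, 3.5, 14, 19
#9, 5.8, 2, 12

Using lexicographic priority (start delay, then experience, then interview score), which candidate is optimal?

First minimize start delay: best is 2, kept {#4, #6, #9}.
Then maximize experience: best is 13, kept {#6}.

#6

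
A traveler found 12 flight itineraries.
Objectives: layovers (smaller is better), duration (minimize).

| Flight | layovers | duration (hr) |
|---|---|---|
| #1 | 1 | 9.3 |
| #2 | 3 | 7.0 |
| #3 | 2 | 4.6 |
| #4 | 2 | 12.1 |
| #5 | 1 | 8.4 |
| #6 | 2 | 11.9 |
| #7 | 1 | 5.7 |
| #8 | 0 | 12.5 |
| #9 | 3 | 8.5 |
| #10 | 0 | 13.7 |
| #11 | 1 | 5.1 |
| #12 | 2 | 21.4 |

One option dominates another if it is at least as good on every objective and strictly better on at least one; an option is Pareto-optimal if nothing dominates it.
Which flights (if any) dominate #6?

#1, #3, #5, #7, #11

#1: layovers 1≤2, duration 9.3≤11.9 — dominates #6.
#3: layovers 2≤2, duration 4.6≤11.9 — dominates #6.
#5: layovers 1≤2, duration 8.4≤11.9 — dominates #6.
#7: layovers 1≤2, duration 5.7≤11.9 — dominates #6.
#11: layovers 1≤2, duration 5.1≤11.9 — dominates #6.
Others (#2, #4, #8, #9, #10, #12) are each worse than #6 on at least one objective.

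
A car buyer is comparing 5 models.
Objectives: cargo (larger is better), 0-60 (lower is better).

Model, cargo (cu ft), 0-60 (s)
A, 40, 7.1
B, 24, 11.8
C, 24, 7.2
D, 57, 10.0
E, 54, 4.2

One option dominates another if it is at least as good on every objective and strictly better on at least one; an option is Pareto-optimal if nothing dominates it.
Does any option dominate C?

A vs C: cargo 40≥24, 0-60 7.1≤7.2 — A is at least as good on every objective and strictly better on at least one, so A dominates C.

Yes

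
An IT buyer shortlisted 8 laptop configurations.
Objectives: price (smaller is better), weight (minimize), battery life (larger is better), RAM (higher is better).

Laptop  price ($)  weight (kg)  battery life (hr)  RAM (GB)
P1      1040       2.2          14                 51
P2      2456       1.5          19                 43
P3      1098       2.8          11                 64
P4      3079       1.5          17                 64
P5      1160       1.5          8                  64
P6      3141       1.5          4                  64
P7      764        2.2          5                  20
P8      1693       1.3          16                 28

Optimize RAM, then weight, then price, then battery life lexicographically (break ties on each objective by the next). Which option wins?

First maximize RAM: best is 64, kept {P3, P4, P5, P6}.
Then minimize weight: best is 1.5, kept {P4, P5, P6}.
Then minimize price: best is 1160, kept {P5}.

P5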